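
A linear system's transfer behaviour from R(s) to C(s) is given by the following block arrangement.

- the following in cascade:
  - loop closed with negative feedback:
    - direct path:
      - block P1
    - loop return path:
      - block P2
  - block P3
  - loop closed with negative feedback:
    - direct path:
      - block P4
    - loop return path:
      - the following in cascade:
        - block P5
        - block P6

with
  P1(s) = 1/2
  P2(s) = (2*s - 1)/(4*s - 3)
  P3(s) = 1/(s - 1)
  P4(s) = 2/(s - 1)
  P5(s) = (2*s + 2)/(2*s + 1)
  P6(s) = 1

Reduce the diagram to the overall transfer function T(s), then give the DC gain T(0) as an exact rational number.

The answer is -2/7.

Reasoning:
[1] apply the feedback formula to P1, P2 -> (4*s - 3)/(10*s - 7)
[2] series reduction of P5, P6 -> (2*s + 2)/(2*s + 1)
[3] close the feedback loop around P4, (P5*P6) -> (4*s + 2)/(2*s^2 + 3*s + 3)
[4] cascade [P1/(1+P1*P2)], P3, [P4/(1+P4*(P5*P6))] -> (16*s^2 - 4*s - 6)/(20*s^4 - 4*s^3 - 7*s^2 - 30*s + 21)
Evaluating the step-4 result (the overall T(s)) at s = 0 gives T(0) = -6/21 = -2/7.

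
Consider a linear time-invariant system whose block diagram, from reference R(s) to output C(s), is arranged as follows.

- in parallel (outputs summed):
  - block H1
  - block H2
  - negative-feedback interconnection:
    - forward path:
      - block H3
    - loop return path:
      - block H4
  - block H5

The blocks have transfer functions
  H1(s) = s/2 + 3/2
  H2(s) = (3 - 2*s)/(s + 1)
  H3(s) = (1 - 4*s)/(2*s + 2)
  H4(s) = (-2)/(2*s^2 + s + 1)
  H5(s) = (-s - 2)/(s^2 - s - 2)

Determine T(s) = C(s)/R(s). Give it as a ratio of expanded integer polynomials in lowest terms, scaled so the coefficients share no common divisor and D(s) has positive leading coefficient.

The answer is (2*s^6 - 9*s^5 + 20*s^4 - 20*s^3 - 16*s^2 - 127*s - 2)/(4*s^5 + 2*s^4 - 2*s^3 - 24*s^2 - 24*s).

Reasoning:
[1] feedback reduction of H3, H4; result (-8*s^3 - 2*s^2 - 3*s + 1)/(4*s^3 + 6*s^2 + 12*s)
[2] parallel reduction of H1, H2, [H3/(1+H3*H4)], H5, giving the overall T(s)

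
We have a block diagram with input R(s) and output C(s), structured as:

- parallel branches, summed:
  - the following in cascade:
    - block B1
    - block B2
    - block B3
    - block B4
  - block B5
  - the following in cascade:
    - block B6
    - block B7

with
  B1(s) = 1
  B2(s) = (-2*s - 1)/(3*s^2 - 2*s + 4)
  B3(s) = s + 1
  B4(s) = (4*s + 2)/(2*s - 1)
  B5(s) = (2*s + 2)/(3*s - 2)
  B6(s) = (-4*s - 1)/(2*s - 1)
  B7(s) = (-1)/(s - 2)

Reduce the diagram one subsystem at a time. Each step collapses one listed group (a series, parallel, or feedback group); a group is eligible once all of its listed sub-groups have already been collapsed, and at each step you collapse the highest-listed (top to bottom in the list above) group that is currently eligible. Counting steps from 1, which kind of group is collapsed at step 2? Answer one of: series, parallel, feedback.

Answer: series

Working:
(1) reduce the series chain B1, B2, B3, B4
(2) cascade B6, B7
(3) reduce the parallel group (B1*B2*B3*B4), B5, (B6*B7)
So the answer for step 2 is series.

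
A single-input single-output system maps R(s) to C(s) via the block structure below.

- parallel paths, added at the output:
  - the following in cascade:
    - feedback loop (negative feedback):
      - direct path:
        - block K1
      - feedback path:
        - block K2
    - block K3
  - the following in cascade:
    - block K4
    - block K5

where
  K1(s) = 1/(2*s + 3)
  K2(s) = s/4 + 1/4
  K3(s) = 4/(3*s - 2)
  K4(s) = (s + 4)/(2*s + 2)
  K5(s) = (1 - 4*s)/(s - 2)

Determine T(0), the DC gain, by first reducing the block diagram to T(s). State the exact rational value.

1. collapse the loop (K1 forward, K2 return): 4/(9*s + 13)
2. multiply [K1/(1+K1*K2)], K3 (series): 16/(27*s^2 + 21*s - 26)
3. combine K4, K5 in series: (-4*s^2 - 15*s + 4)/(2*s^2 - 2*s - 4)
4. parallel reduction of ([K1/(1+K1*K2)]*K3), (K4*K5): (-108*s^4 - 489*s^3 - 71*s^2 + 442*s - 168)/(54*s^4 - 12*s^3 - 202*s^2 - 32*s + 104)
DC gain: substitute s = 0 into T(s) from step 4: T(0) = -168/104 = -21/13.

Hence the answer: -21/13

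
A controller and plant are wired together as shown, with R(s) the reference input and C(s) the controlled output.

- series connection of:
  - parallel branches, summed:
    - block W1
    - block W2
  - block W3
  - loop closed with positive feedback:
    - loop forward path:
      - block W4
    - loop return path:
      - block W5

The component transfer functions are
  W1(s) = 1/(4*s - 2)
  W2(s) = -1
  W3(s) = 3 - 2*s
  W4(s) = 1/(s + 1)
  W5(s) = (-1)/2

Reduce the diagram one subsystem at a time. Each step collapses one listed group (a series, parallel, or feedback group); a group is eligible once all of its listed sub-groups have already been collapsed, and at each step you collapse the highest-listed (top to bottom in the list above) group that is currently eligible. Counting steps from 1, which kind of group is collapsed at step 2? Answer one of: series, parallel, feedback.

The answer is feedback.

Reasoning:
Step 1. add W1, W2 (parallel)
Step 2. close the feedback loop around W4, W5
Step 3. multiply (W1+W2), W3, [W4/(1-W4*W5)] (series)
Step 2 collapses a feedback group.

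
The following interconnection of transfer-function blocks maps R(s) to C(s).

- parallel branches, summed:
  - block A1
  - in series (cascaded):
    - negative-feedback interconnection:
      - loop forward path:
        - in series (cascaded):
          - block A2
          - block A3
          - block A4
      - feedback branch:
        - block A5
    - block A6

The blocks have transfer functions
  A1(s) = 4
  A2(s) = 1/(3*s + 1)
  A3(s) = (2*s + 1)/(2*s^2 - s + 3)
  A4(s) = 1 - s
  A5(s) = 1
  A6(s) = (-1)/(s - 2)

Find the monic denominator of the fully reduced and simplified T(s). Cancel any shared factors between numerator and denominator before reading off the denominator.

(1) cascade A2, A3, A4 = (-2*s^2 + s + 1)/(6*s^3 - s^2 + 8*s + 3)
(2) close the feedback loop around (A2*A3*A4), A5 = (-2*s^2 + s + 1)/(6*s^3 - 3*s^2 + 9*s + 4)
(3) combine [(A2*A3*A4)/(1+(A2*A3*A4)*A5)], A6 in series = (2*s^2 - s - 1)/(6*s^4 - 15*s^3 + 15*s^2 - 14*s - 8)
(4) add A1, ([(A2*A3*A4)/(1+(A2*A3*A4)*A5)]*A6) (parallel) = (24*s^4 - 60*s^3 + 62*s^2 - 57*s - 33)/(6*s^4 - 15*s^3 + 15*s^2 - 14*s - 8)
That last expression is T(s), already simplified. Scaling its denominator by 1/6 (the reciprocal of the leading coefficient) yields the monic denominator.

Answer: s^4 - 5*s^3/2 + 5*s^2/2 - 7*s/3 - 4/3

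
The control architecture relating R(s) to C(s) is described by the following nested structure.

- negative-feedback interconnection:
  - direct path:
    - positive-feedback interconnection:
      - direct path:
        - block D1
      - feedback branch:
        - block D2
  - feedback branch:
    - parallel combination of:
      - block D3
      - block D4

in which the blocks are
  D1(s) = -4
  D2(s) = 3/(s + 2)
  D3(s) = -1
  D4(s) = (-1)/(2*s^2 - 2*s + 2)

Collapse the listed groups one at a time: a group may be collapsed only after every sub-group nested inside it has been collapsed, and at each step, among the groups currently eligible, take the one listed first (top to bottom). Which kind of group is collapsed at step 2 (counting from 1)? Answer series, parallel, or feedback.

[1] close the feedback loop around D1, D2
[2] combine D3, D4 in parallel
[3] apply the feedback formula to [D1/(1-D1*D2)], (D3+D4)
Step 2 collapses a parallel group.

Therefore the answer is parallel.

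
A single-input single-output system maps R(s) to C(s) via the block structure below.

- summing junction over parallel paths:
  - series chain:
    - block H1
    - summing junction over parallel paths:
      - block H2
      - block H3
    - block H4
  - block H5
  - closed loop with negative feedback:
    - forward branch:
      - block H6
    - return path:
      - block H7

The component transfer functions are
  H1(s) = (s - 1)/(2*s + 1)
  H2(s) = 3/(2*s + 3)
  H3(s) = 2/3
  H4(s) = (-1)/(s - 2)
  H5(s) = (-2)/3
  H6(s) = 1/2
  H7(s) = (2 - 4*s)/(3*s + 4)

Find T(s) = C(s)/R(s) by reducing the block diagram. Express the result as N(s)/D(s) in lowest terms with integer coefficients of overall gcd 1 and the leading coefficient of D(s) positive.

1. combine H2, H3 in parallel, giving (4*s + 15)/(6*s + 9)
2. combine H1, (H2+H3), H4 in series, giving (-4*s^2 - 11*s + 15)/(12*s^3 - 39*s - 18)
3. collapse the loop (H6 forward, H7 return), giving (3*s + 4)/(2*s + 10)
4. reduce the parallel group (H1*(H2+H3)*H4), H5, [H6/(1+H6*H7)], which is the overall transfer function T(s) = C(s)/R(s) in lowest terms

Final answer: (20*s^4 - 40*s^3 - 127*s^2 - 6*s + 198)/(24*s^4 + 120*s^3 - 78*s^2 - 426*s - 180)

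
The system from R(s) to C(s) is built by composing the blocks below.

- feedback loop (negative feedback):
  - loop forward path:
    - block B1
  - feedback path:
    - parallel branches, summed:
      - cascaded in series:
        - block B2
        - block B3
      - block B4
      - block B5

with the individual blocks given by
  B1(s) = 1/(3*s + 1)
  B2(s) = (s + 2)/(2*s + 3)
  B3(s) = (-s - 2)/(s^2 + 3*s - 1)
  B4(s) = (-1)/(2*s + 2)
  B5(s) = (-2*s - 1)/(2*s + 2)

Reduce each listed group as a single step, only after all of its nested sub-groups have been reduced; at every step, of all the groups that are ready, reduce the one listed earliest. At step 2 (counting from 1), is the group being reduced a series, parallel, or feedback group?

The answer is parallel.

Reasoning:
1. series reduction of B2, B3
2. add (B2*B3), B4, B5 (parallel)
3. feedback reduction of B1, ((B2*B3)+B4+B5)
Step 2 collapses a parallel group.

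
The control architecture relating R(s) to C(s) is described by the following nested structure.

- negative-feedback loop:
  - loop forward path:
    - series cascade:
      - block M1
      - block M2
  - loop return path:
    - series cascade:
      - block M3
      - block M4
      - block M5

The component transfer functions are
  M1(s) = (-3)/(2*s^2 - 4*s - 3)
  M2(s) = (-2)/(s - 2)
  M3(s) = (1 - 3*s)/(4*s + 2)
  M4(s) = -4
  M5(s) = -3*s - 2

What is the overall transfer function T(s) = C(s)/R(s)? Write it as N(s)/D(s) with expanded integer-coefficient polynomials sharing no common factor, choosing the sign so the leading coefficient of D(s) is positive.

Step 1 - combine M1, M2 in series = 6/(2*s^3 - 8*s^2 + 5*s + 6)
Step 2 - combine M3, M4, M5 in series = (-18*s^2 - 6*s + 4)/(2*s + 1)
Step 3 - reduce the feedback loop with forward (M1*M2) and return (M3*M4*M5) - this is the overall T(s), already in the required normalized form

Final answer: (12*s + 6)/(4*s^4 - 14*s^3 - 106*s^2 - 19*s + 30)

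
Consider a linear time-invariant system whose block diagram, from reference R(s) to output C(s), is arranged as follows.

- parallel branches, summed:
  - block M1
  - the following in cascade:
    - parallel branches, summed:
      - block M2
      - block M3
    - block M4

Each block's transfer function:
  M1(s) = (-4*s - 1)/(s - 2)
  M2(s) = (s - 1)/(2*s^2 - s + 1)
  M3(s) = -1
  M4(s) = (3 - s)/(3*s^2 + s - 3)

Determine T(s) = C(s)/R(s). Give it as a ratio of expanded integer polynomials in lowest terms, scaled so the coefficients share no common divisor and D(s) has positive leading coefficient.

[1] reduce the parallel group M2, M3 = (-2*s^2 + 2*s - 2)/(2*s^2 - s + 1)
[2] reduce the series chain (M2+M3), M4 = (2*s^3 - 8*s^2 + 8*s - 6)/(6*s^4 - s^3 - 4*s^2 + 4*s - 3)
[3] reduce the parallel group M1, ((M2+M3)*M4): this yields T(s), and no further normalization is needed

Final answer: (-24*s^5 + 5*s^3 + 12*s^2 - 14*s + 15)/(6*s^5 - 13*s^4 - 2*s^3 + 12*s^2 - 11*s + 6)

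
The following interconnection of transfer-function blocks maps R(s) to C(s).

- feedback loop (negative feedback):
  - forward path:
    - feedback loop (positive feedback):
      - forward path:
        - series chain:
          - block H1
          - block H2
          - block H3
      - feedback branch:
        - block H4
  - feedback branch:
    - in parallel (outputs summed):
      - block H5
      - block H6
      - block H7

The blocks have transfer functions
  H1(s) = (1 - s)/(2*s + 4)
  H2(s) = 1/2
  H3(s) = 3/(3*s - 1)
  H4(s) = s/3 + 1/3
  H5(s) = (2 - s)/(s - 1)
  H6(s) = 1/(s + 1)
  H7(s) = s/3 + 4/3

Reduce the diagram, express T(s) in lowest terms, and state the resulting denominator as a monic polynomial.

1. series reduction of H1, H2, H3 = (3 - 3*s)/(12*s^2 + 20*s - 8)
2. apply the feedback formula to (H1*H2*H3), H4 = (3 - 3*s)/(13*s^2 + 20*s - 9)
3. reduce the parallel group H5, H6, H7 = (s^3 + s^2 + 5*s - 1)/(3*s^2 - 3)
4. collapse the loop ([(H1*H2*H3)/(1-(H1*H2*H3)*H4)] forward, (H5+H6+H7) return) = (3 - 3*s^2)/(12*s^3 + 32*s^2 + 6*s - 8)
The result of step 4 is T(s) in lowest terms. Its denominator has leading coefficient 12; dividing the denominator through by 12 makes it monic.

Therefore the answer is s^3 + 8*s^2/3 + s/2 - 2/3.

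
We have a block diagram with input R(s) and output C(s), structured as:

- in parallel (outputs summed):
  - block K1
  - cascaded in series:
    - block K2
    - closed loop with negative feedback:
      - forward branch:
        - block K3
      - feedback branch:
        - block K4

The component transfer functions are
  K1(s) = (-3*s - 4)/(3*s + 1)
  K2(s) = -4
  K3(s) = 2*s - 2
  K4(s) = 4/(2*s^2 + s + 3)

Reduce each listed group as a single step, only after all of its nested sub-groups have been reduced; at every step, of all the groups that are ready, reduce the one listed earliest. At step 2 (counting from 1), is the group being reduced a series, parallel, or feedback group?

Step 1: apply the feedback formula to K3, K4
Step 2: combine K2, [K3/(1+K3*K4)] in series
Step 3: parallel reduction of K1, (K2*[K3/(1+K3*K4)])
The group at step 2 is a series group.

Therefore the answer is series.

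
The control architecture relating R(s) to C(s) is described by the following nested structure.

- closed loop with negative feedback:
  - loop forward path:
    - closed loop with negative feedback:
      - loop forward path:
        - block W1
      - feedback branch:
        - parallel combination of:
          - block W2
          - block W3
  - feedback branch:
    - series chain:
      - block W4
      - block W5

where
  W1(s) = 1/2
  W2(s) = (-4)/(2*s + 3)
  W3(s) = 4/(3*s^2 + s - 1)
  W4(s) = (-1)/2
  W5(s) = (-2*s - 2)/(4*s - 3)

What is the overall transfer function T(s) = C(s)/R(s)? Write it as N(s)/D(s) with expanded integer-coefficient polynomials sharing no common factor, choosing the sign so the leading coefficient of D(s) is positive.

Step 1: add W2, W3 (parallel), giving (-12*s^2 + 4*s + 16)/(6*s^3 + 11*s^2 + s - 3)
Step 2: feedback reduction of W1, (W2+W3), giving (6*s^3 + 11*s^2 + s - 3)/(12*s^3 + 10*s^2 + 6*s + 10)
Step 3: combine W4, W5 in series, giving (s + 1)/(4*s - 3)
Step 4: apply the feedback formula to [W1/(1+W1*(W2+W3))], (W4*W5): this yields T(s), and no further normalization is needed

Hence the answer: (24*s^4 + 26*s^3 - 29*s^2 - 15*s + 9)/(54*s^4 + 21*s^3 + 6*s^2 + 20*s - 33)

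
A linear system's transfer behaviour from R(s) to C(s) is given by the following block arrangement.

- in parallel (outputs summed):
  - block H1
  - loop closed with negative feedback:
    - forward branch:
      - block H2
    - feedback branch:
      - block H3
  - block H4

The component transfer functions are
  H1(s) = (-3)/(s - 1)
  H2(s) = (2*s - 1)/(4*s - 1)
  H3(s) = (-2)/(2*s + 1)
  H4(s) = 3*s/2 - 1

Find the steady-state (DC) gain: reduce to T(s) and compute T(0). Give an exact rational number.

Answer: 1

Working:
1. reduce the feedback loop with forward H2 and return H3, giving (4*s^2 - 1)/(8*s^2 - 2*s + 1)
2. add H1, [H2/(1+H2*H3)], H4 (parallel), giving (24*s^4 - 38*s^3 - 27*s^2 + s - 2)/(16*s^3 - 20*s^2 + 6*s - 2)
The step-2 result is T(s). Setting s = 0: T(0) = -2/(-2) = 1.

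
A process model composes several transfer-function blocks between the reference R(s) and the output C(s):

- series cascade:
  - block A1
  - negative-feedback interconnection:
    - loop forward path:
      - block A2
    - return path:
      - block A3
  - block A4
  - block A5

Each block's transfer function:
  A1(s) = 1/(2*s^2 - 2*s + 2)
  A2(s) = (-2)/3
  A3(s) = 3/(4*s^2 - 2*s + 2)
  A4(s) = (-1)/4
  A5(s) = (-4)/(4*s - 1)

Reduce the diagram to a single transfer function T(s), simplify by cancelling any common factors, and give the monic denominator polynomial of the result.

(1) apply the feedback formula to A2, A3, giving (-4*s^2 + 2*s - 2)/(6*s^2 - 3*s)
(2) series reduction of A1, [A2/(1+A2*A3)], A4, A5, giving (-2*s^2 + s - 1)/(24*s^5 - 42*s^4 + 45*s^3 - 21*s^2 + 3*s)
The result of step 2 is T(s) in lowest terms. Its denominator has leading coefficient 24; dividing the denominator through by 24 makes it monic.

Answer: s^5 - 7*s^4/4 + 15*s^3/8 - 7*s^2/8 + s/8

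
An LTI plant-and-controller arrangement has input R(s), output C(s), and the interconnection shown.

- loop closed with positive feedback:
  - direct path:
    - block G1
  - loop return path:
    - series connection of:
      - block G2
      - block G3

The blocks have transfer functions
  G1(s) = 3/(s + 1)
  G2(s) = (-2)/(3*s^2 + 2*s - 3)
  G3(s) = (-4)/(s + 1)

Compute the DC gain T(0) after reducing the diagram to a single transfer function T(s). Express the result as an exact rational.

The answer is 1/3.

Reasoning:
[1] combine G2, G3 in series, giving 8/(3*s^3 + 5*s^2 - s - 3)
[2] reduce the feedback loop with forward G1 and return (G2*G3), giving (9*s^3 + 15*s^2 - 3*s - 9)/(3*s^4 + 8*s^3 + 4*s^2 - 4*s - 27)
Step 2 gives the overall T(s). Then T(0) = -9/(-27) = 1/3.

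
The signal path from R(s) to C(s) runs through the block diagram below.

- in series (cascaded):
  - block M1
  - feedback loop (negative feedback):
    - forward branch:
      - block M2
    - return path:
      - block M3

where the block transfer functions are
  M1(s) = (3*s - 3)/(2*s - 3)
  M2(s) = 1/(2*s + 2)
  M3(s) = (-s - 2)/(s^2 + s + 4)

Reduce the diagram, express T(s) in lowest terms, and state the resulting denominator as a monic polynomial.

First reduce the diagram to T(s).

Step 1 - collapse the loop (M2 forward, M3 return), giving (s^2 + s + 4)/(2*s^3 + 4*s^2 + 9*s + 6)
Step 2 - reduce the series chain M1, [M2/(1+M2*M3)], giving (3*s^3 + 9*s - 12)/(4*s^4 + 2*s^3 + 6*s^2 - 15*s - 18)
That last expression is T(s), already simplified. Scaling its denominator by 1/4 (the reciprocal of the leading coefficient) yields the monic denominator.

Answer: s^4 + s^3/2 + 3*s^2/2 - 15*s/4 - 9/2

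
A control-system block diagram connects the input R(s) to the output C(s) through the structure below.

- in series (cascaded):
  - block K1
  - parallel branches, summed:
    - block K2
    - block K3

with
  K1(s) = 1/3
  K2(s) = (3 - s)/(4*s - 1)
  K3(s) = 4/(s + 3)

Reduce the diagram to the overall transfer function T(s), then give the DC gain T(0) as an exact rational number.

Answer: -5/9

Working:
Step 1: sum the parallel branches K2, K3 gives (-s^2 + 16*s + 5)/(4*s^2 + 11*s - 3)
Step 2: multiply K1, (K2+K3) (series) gives (-s^2 + 16*s + 5)/(12*s^2 + 33*s - 9)
That last expression is T(s); at s = 0 only the constant terms survive, so T(0) = 5/(-9) = -5/9.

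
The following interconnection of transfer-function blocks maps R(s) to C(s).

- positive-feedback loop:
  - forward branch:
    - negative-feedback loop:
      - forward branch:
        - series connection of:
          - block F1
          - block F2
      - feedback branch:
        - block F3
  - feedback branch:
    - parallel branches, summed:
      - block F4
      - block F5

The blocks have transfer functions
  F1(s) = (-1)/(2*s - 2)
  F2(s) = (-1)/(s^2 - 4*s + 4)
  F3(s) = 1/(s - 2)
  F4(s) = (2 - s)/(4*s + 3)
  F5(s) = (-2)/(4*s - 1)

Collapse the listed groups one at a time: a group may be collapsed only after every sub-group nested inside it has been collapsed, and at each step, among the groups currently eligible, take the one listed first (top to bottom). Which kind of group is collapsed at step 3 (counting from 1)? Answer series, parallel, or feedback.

Step 1. multiply F1, F2 (series)
Step 2. close the feedback loop around (F1*F2), F3
Step 3. add F4, F5 (parallel)
Step 4. apply the feedback formula to [(F1*F2)/(1+(F1*F2)*F3)], (F4+F5)
So the answer for step 3 is parallel.

Final answer: parallel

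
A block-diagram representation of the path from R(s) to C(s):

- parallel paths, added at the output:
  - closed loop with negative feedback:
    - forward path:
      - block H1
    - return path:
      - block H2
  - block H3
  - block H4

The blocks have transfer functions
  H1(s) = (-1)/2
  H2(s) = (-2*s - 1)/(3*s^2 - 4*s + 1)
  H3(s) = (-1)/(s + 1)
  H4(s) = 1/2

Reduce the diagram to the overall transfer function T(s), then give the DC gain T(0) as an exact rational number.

Step 1: close the feedback loop around H1, H2 gives (-3*s^2 + 4*s - 1)/(6*s^2 - 6*s + 3)
Step 2: reduce the parallel group [H1/(1+H1*H2)], H3, H4 gives (-10*s^2 + 15*s - 5)/(12*s^3 - 6*s + 6)
The step-2 result is T(s). Setting s = 0: T(0) = -5/6.

Answer: -5/6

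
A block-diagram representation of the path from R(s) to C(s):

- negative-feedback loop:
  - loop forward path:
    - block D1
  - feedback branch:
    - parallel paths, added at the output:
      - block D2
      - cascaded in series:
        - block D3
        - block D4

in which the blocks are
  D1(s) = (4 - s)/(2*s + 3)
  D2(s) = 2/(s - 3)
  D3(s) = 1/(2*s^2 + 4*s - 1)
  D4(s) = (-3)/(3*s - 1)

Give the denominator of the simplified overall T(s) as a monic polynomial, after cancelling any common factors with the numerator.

Answer: s^5 - 5*s^4/6 - 35*s^3/6 + 5*s^2/2 - 19*s/12 + 35/12

Working:
1. combine D3, D4 in series: (-3)/(6*s^3 + 10*s^2 - 7*s + 1)
2. add D2, (D3*D4) (parallel): (12*s^3 + 20*s^2 - 17*s + 11)/(6*s^4 - 8*s^3 - 37*s^2 + 22*s - 3)
3. close the feedback loop around D1, (D2+(D3*D4)): (-6*s^5 + 32*s^4 + 5*s^3 - 170*s^2 + 91*s - 12)/(12*s^5 - 10*s^4 - 70*s^3 + 30*s^2 - 19*s + 35)
T(s) is the step-3 result (common factors already cancelled). Leading coefficient of the denominator: 12. Divide through by 12 for the monic polynomial.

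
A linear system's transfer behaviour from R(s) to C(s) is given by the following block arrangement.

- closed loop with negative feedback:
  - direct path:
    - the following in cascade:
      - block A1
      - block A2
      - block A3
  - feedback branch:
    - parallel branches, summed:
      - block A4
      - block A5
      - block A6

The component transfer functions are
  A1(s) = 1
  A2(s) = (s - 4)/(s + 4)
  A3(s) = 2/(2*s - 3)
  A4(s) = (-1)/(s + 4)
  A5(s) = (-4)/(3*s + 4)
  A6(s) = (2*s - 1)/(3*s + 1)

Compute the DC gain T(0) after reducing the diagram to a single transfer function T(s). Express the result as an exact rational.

Answer: -4/3

Working:
Step 1 - series reduction of A1, A2, A3; result (2*s - 8)/(2*s^2 + 5*s - 12)
Step 2 - sum the parallel branches A4, A5, A6; result (6*s^3 + 8*s^2 - 51*s - 36)/(9*s^3 + 51*s^2 + 64*s + 16)
Step 3 - apply the feedback formula to (A1*A2*A3), (A4+A5+A6); result (18*s^4 + 30*s^3 - 280*s^2 - 480*s - 128)/(18*s^5 + 159*s^4 + 243*s^3 - 426*s^2 - 352*s + 96)
Step 3 gives the overall T(s). Then T(0) = -128/96 = -4/3.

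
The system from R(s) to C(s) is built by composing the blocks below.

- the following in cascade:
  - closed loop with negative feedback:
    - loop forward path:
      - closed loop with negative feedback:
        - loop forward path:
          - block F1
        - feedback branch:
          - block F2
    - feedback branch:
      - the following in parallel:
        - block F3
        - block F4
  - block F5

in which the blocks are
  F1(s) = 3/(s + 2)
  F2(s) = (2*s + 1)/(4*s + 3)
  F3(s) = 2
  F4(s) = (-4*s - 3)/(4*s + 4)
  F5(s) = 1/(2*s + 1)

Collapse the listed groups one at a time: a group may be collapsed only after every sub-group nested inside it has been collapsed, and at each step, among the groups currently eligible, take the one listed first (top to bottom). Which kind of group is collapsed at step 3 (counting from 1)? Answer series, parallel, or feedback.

Answer: feedback

Working:
(1) close the feedback loop around F1, F2
(2) parallel reduction of F3, F4
(3) close the feedback loop around [F1/(1+F1*F2)], (F3+F4)
(4) series reduction of [[F1/(1+F1*F2)]/(1+[F1/(1+F1*F2)]*(F3+F4))], F5
Step 3: feedback.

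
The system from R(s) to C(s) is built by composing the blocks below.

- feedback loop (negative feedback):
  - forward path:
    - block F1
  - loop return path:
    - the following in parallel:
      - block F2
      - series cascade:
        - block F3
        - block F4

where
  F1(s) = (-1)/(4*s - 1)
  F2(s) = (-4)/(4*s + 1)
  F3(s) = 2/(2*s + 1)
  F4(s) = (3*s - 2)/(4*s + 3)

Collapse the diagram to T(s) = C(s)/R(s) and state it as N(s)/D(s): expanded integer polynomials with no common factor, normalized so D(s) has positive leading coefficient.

[1] multiply F3, F4 (series), giving (6*s - 4)/(8*s^2 + 10*s + 3)
[2] sum the parallel branches F2, (F3*F4), giving (-8*s^2 - 50*s - 16)/(32*s^3 + 48*s^2 + 22*s + 3)
[3] feedback reduction of F1, (F2+(F3*F4)), giving the overall T(s)

Final answer: (-32*s^3 - 48*s^2 - 22*s - 3)/(128*s^4 + 160*s^3 + 48*s^2 + 40*s + 13)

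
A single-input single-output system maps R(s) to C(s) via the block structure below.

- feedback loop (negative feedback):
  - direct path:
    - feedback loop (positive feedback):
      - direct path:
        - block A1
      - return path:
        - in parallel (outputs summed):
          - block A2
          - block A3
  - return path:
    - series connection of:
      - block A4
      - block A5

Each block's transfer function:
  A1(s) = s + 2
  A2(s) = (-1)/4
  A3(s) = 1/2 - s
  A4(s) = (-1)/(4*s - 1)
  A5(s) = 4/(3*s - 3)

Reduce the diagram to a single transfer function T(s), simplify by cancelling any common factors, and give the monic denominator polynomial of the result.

The answer is s^4 + s^3/2 - 23*s^2/16 - 25*s/48 - 13/24.

Reasoning:
1. parallel reduction of A2, A3, giving 1/4 - s
2. close the feedback loop around A1, (A2+A3), giving (4*s + 8)/(4*s^2 + 7*s + 2)
3. reduce the series chain A4, A5, giving (-4)/(12*s^2 - 15*s + 3)
4. feedback reduction of [A1/(1-A1*(A2+A3))], (A4*A5), giving (48*s^3 + 36*s^2 - 108*s + 24)/(48*s^4 + 24*s^3 - 69*s^2 - 25*s - 26)
T(s) is the step-4 result (common factors already cancelled). Leading coefficient of the denominator: 48. Divide through by 48 for the monic polynomial.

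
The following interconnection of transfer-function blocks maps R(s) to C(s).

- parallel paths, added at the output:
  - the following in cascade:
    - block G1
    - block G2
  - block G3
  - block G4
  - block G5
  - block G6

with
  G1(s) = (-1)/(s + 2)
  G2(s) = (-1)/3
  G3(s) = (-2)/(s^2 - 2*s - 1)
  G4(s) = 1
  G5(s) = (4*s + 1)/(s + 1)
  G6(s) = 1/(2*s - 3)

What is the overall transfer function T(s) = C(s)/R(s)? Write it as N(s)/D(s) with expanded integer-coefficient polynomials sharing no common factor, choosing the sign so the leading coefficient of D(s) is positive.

Step 1: series reduction of G1, G2; result 1/(3*s + 6)
Step 2: sum the parallel branches (G1*G2), G3, G4, G5, G6, giving the overall T(s)

Therefore the answer is (30*s^5 - 28*s^4 - 182*s^3 + 69*s^2 + 172*s + 69)/(6*s^5 - 3*s^4 - 39*s^3 + 3*s^2 + 51*s + 18).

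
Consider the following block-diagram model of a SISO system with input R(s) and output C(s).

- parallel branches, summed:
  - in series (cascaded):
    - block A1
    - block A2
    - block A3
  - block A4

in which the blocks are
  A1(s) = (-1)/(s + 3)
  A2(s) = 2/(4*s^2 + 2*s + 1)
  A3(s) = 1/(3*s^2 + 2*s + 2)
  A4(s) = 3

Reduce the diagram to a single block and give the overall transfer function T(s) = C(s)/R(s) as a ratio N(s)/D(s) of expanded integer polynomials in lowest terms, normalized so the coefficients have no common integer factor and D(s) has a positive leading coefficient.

[1] combine A1, A2, A3 in series = (-2)/(12*s^5 + 50*s^4 + 57*s^3 + 51*s^2 + 20*s + 6)
[2] parallel reduction of (A1*A2*A3), A4 - this is the overall T(s), already in the required normalized form

Final answer: (36*s^5 + 150*s^4 + 171*s^3 + 153*s^2 + 60*s + 16)/(12*s^5 + 50*s^4 + 57*s^3 + 51*s^2 + 20*s + 6)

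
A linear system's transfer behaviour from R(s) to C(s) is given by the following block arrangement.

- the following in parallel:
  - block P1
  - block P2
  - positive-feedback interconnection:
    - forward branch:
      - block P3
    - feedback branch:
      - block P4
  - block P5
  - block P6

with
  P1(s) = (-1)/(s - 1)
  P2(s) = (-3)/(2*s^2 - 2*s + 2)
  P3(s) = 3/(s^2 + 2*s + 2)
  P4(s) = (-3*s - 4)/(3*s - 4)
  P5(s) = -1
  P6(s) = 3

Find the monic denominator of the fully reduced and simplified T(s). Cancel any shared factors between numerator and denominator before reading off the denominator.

(1) feedback reduction of P3, P4, giving (9*s - 12)/(3*s^3 + 2*s^2 + 7*s + 4)
(2) combine P1, P2, [P3/(1-P3*P4)], P5, P6 in parallel, giving (12*s^6 - 22*s^5 + 47*s^4 - 109*s^3 + 87*s^2 - 59*s + 12)/(6*s^6 - 8*s^5 + 18*s^4 - 18*s^3 + 8*s^2 + 2*s - 8)
The result of step 2 is T(s) in lowest terms. Its denominator has leading coefficient 6; dividing the denominator through by 6 makes it monic.

Hence the answer: s^6 - 4*s^5/3 + 3*s^4 - 3*s^3 + 4*s^2/3 + s/3 - 4/3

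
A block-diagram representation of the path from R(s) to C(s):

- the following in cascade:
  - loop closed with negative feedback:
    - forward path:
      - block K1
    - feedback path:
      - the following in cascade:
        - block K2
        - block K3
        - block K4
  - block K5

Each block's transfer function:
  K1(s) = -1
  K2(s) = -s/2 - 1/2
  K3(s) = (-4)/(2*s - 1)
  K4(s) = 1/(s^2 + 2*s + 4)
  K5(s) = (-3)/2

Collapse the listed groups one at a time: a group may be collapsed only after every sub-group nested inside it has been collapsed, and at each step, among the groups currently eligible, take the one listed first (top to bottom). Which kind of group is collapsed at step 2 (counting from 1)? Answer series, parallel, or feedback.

Answer: feedback

Working:
Step 1. multiply K2, K3, K4 (series)
Step 2. reduce the feedback loop with forward K1 and return (K2*K3*K4)
Step 3. series reduction of [K1/(1+K1*(K2*K3*K4))], K5
Step 2: feedback.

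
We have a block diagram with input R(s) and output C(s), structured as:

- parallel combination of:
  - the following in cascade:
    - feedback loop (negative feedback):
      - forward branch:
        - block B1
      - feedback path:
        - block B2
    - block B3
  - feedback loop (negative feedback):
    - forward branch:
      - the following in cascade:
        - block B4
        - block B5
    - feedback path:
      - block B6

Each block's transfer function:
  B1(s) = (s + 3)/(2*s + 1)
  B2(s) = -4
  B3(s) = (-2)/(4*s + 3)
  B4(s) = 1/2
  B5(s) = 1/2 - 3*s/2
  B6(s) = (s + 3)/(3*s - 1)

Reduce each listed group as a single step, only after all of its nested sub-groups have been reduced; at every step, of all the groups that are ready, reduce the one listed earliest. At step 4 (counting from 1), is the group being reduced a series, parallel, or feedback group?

The answer is feedback.

Reasoning:
1. reduce the feedback loop with forward B1 and return B2
2. cascade [B1/(1+B1*B2)], B3
3. multiply B4, B5 (series)
4. reduce the feedback loop with forward (B4*B5) and return B6
5. sum the parallel branches ([B1/(1+B1*B2)]*B3), [(B4*B5)/(1+(B4*B5)*B6)]
The group at step 4 is a feedback group.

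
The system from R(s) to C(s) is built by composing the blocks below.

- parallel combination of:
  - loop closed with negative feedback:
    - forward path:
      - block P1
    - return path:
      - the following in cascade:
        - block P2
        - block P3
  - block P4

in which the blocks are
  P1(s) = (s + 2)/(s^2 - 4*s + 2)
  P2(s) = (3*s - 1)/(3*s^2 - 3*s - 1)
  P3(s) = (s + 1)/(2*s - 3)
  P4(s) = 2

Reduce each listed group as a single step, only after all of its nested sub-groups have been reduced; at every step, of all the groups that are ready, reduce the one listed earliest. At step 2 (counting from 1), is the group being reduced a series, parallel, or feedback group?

(1) multiply P2, P3 (series)
(2) reduce the feedback loop with forward P1 and return (P2*P3)
(3) add [P1/(1+P1*(P2*P3))], P4 (parallel)
Step 2: feedback.

Therefore the answer is feedback.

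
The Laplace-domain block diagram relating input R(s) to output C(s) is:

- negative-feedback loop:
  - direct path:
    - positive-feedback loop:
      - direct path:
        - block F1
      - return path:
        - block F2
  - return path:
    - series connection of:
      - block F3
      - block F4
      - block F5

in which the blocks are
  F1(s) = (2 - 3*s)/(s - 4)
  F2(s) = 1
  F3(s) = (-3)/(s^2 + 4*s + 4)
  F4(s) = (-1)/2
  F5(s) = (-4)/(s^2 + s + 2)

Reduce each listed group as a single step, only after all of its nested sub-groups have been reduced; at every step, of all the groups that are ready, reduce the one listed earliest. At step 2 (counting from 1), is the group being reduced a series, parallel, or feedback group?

[1] close the feedback loop around F1, F2
[2] series reduction of F3, F4, F5
[3] feedback reduction of [F1/(1-F1*F2)], (F3*F4*F5)
The group at step 2 is a series group.

Final answer: series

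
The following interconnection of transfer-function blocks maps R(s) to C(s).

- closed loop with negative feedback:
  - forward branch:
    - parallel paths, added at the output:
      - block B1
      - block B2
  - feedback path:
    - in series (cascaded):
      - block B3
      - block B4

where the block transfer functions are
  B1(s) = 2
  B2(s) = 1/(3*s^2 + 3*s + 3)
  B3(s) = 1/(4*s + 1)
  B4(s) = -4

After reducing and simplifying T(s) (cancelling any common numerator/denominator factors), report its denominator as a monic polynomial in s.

Answer: s^3 - 3*s^2/4 - 3*s/4 - 25/12

Working:
Step 1: parallel reduction of B1, B2; result (6*s^2 + 6*s + 7)/(3*s^2 + 3*s + 3)
Step 2: combine B3, B4 in series; result (-4)/(4*s + 1)
Step 3: close the feedback loop around (B1+B2), (B3*B4); result (24*s^3 + 30*s^2 + 34*s + 7)/(12*s^3 - 9*s^2 - 9*s - 25)
Step 3 gives the fully reduced T(s), with no common factor left to cancel. The denominator's leading coefficient is 12, so divide each of its coefficients by 12 to get the monic form.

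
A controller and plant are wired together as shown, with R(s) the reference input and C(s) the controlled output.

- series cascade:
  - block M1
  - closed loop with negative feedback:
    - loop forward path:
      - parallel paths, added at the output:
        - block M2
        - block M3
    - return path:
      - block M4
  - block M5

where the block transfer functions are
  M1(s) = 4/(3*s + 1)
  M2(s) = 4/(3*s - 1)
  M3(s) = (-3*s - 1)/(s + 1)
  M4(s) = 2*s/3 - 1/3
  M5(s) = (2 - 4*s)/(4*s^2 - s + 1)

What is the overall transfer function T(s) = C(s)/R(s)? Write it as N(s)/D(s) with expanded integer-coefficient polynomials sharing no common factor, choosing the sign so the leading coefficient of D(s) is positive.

[1] reduce the parallel group M2, M3 gives (-9*s^2 + 4*s + 5)/(3*s^2 + 2*s - 1)
[2] close the feedback loop around (M2+M3), M4 gives (27*s^2 - 12*s - 15)/(18*s^3 - 26*s^2 - 12*s + 8)
[3] cascade M1, [(M2+M3)/(1+(M2+M3)*M4)], M5; the result is T(s) itself (integer coefficients, no common factor, positive leading denominator coefficient)

Final answer: (-216*s^3 + 204*s^2 + 72*s - 60)/(108*s^6 - 147*s^5 - 67*s^4 + 25*s^3 - 21*s^2 + 2*s + 4)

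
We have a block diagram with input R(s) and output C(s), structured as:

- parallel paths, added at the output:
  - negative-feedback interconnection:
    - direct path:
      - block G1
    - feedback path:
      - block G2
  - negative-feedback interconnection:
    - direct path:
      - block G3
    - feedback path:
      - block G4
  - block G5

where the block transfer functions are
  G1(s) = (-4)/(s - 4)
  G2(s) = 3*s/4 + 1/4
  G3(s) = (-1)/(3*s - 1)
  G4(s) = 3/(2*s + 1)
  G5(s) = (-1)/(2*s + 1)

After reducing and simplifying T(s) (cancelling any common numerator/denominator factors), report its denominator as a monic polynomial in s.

Step 1. feedback reduction of G1, G2 = 4/(2*s + 5)
Step 2. apply the feedback formula to G3, G4 = (-2*s - 1)/(6*s^2 + s - 4)
Step 3. add [G1/(1+G1*G2)], [G3/(1+G3*G4)], G5 (parallel) = (28*s^3 - 28*s^2 - 47*s - 1)/(24*s^4 + 76*s^3 + 26*s^2 - 43*s - 20)
T(s) is the step-3 result (common factors already cancelled). Leading coefficient of the denominator: 24. Divide through by 24 for the monic polynomial.

Final answer: s^4 + 19*s^3/6 + 13*s^2/12 - 43*s/24 - 5/6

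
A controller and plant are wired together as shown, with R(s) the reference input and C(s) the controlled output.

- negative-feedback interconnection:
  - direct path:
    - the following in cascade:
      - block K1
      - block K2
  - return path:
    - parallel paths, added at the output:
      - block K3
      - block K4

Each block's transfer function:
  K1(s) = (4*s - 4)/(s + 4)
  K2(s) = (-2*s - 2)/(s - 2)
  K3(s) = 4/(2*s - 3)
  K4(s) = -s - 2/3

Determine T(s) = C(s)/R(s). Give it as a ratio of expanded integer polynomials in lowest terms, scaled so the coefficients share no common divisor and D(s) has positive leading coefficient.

Reducing step by step:

Step 1: cascade K1, K2; result (8 - 8*s^2)/(s^2 + 2*s - 8)
Step 2: reduce the parallel group K3, K4; result (-6*s^2 + 5*s + 18)/(6*s - 9)
Step 3: collapse the loop ((K1*K2) forward, (K3+K4) return), which is the overall transfer function T(s) = C(s)/R(s) in lowest terms

Answer: (-48*s^3 + 72*s^2 + 48*s - 72)/(48*s^4 - 34*s^3 - 189*s^2 - 26*s + 216)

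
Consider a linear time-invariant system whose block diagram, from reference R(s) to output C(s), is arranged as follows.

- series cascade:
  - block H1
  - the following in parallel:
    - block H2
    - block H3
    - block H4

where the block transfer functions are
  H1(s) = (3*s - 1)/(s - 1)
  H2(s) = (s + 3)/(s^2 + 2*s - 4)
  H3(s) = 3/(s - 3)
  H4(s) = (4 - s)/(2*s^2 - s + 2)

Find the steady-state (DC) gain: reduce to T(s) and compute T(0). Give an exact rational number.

Step 1: reduce the parallel group H2, H3, H4 = (7*s^4 + 13*s^3 - 34*s^2 - 19*s + 6)/(2*s^5 - 3*s^4 - 17*s^3 + 32*s^2 - 32*s + 24)
Step 2: cascade H1, (H2+H3+H4) = (21*s^5 + 32*s^4 - 115*s^3 - 23*s^2 + 37*s - 6)/(2*s^6 - 5*s^5 - 14*s^4 + 49*s^3 - 64*s^2 + 56*s - 24)
That last expression is T(s); at s = 0 only the constant terms survive, so T(0) = -6/(-24) = 1/4.

Final answer: 1/4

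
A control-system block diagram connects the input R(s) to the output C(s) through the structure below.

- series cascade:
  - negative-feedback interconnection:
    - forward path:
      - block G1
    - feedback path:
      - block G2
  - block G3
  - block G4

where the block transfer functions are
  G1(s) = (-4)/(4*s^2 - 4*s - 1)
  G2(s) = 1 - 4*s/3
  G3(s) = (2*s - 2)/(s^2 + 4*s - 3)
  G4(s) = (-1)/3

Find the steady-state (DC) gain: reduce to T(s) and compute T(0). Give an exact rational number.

Step 1: close the feedback loop around G1, G2 = (-12)/(12*s^2 + 4*s - 15)
Step 2: series reduction of [G1/(1+G1*G2)], G3, G4 = (8*s - 8)/(12*s^4 + 52*s^3 - 35*s^2 - 72*s + 45)
Evaluating the step-2 result (the overall T(s)) at s = 0 gives T(0) = -8/45.

Therefore the answer is -8/45.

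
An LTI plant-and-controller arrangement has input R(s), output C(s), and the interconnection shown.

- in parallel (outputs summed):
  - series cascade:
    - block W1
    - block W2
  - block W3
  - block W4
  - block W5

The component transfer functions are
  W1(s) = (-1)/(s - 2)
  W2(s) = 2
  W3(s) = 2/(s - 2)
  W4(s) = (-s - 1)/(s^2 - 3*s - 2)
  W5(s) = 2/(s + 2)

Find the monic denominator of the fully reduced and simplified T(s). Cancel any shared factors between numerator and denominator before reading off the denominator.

Step 1. multiply W1, W2 (series) -> (-2)/(s - 2)
Step 2. add (W1*W2), W3, W4, W5 (parallel) -> (s^2 - 9*s - 6)/(s^3 - s^2 - 8*s - 4)
The result of step 2 is T(s) in lowest terms. Its denominator already has leading coefficient 1, so it is monic as it stands.

Therefore the answer is s^3 - s^2 - 8*s - 4.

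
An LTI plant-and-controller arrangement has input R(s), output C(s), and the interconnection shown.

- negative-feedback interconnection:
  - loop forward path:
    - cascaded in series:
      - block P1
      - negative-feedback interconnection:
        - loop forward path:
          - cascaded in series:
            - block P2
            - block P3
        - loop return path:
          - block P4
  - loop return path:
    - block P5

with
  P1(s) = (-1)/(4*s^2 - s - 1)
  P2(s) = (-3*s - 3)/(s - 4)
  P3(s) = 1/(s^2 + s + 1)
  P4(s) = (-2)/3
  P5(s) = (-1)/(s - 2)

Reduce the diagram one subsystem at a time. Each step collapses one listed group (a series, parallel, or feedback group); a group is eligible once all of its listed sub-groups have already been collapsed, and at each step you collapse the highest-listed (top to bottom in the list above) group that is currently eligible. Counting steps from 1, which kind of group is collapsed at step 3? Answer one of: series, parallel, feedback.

(1) cascade P2, P3
(2) feedback reduction of (P2*P3), P4
(3) reduce the series chain P1, [(P2*P3)/(1+(P2*P3)*P4)]
(4) collapse the loop ((P1*[(P2*P3)/(1+(P2*P3)*P4)]) forward, P5 return)
At step 3 the group reduced is series.

Hence the answer: series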